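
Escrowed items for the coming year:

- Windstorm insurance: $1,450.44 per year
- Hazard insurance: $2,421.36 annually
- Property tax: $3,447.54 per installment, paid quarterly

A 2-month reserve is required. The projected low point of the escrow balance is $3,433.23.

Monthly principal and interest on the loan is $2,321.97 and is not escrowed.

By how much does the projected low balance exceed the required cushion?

Windstorm insurance = $1,450.44 per year
Hazard insurance = $2,421.36 per year
Property tax = $3,447.54 × 4 = $13,790.16 per year
Total annual escrow = $17,661.96
Monthly = $17,661.96 / 12 = $1,471.83
Required reserve = 2 × $1,471.83 = $2,943.66
Excess over cushion: $3,433.23 − $2,943.66 = $489.57

$489.57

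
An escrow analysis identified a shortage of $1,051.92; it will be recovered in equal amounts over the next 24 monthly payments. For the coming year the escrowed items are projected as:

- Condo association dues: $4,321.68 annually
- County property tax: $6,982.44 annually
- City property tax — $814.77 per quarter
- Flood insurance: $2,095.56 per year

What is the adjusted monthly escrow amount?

Condo association dues — $4,321.68 annually
County property tax — $6,982.44 annually
City property tax — $814.77 × 4 = $3,259.08 annually
Flood insurance — $2,095.56 annually
Yearly total = $4,321.68 + $6,982.44 + $3,259.08 + $2,095.56 = $16,658.76
Base monthly escrow = $16,658.76 ÷ 12 = $1,388.23
Shortage spread = $1,051.92 / 24 = $43.83/mo
Adjusted monthly = $1,388.23 + $43.83 = $1,432.06

$1,432.06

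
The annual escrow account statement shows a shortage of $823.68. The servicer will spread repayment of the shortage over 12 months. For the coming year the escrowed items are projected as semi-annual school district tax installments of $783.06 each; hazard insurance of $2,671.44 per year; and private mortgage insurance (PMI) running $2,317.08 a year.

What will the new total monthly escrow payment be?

School district tax: $783.06 × 2 = $1,566.12/yr
Hazard insurance: $2,671.44/yr
Private mortgage insurance (PMI): $2,317.08/yr
Combined annual = $1,566.12 + $2,671.44 + $2,317.08 = $6,554.64
Base monthly escrow = $6,554.64 ÷ 12 = $546.22
Monthly shortage recovery: $823.68 ÷ 12 = $68.64
Adjusted monthly = $546.22 + $68.64 = $614.86

$614.86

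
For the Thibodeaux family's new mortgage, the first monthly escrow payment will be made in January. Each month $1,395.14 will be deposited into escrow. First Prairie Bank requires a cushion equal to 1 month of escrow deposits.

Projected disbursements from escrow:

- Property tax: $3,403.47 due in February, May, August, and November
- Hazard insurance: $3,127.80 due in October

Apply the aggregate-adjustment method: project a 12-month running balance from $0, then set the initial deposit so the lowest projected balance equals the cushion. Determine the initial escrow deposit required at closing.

$2,790.28

Cushion = 1 × $1,395.14 = $1,395.14
Trial balance (start $0, +$1,395.14 each month, − disbursements):
  Jan: +$1,395.14 → $1,395.14
  Feb: +$1,395.14 − $3,403.47 → -$613.19
  Mar: +$1,395.14 → $781.95
  Apr: +$1,395.14 → $2,177.09
  May: +$1,395.14 − $3,403.47 → $168.76
  Jun: +$1,395.14 → $1,563.90
  Jul: +$1,395.14 → $2,959.04
  Aug: +$1,395.14 − $3,403.47 → $950.71
  Sep: +$1,395.14 → $2,345.85
  Oct: +$1,395.14 − $3,127.80 → $613.19
  Nov: +$1,395.14 − $3,403.47 → -$1,395.14
  Dec: +$1,395.14 → $0.00
Lowest trial balance = -$1,395.14 (Nov)
Initial deposit = cushion − low point = $1,395.14 − (-$1,395.14) = $2,790.28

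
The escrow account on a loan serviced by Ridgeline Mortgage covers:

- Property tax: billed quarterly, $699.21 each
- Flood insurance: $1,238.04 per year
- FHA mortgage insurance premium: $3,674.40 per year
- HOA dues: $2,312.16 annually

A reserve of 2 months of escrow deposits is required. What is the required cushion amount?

$1,670.24

Property tax = $699.21 × 4 = $2,796.84 per year
Flood insurance = $1,238.04 per year
FHA mortgage insurance premium = $3,674.40 per year
HOA dues = $2,312.16 per year
Yearly total = $2,796.84 + $1,238.04 + $3,674.40 + $2,312.16 = $10,021.44
Per month = $10,021.44 / 12 = $835.12
Reserve = 2 × $835.12 = $1,670.24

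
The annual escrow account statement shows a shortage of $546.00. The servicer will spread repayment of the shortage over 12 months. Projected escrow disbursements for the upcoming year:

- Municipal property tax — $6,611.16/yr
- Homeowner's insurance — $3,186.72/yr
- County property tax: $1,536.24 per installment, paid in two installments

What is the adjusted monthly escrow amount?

$1,118.03

Municipal property tax — $6,611.16 per year
Homeowner's insurance — $3,186.72 per year
County property tax — $1,536.24 × 2 = $3,072.48 per year
Total annual escrow = $12,870.36
Base monthly escrow = $12,870.36 ÷ 12 = $1,072.53
Monthly shortage recovery: $546.00 / 12 = $45.50
Adjusted monthly = $1,072.53 + $45.50 = $1,118.03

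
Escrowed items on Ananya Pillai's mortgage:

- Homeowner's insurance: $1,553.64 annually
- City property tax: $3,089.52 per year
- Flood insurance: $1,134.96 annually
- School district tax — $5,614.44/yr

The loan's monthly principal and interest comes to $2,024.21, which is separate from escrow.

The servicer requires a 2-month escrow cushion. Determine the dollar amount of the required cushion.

$1,898.76

Homeowner's insurance = $1,553.64
City property tax = $3,089.52
Flood insurance = $1,134.96
School district tax = $5,614.44
Total per year = $1,553.64 + $3,089.52 + $1,134.96 + $5,614.44 = $11,392.56
Per month = $11,392.56 ÷ 12 = $949.38
Reserve = 2 × $949.38 = $1,898.76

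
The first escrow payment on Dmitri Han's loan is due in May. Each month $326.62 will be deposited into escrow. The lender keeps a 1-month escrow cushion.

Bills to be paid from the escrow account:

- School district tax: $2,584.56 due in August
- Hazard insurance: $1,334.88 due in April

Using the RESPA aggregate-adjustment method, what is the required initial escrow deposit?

$1,604.70

Cushion = 1 × $326.62 = $326.62
Trial balance (start $0, +$326.62 each month, − disbursements):
  May: +$326.62 → $326.62
  Jun: +$326.62 → $653.24
  Jul: +$326.62 → $979.86
  Aug: +$326.62 − $2,584.56 → -$1,278.08
  Sep: +$326.62 → -$951.46
  Oct: +$326.62 → -$624.84
  Nov: +$326.62 → -$298.22
  Dec: +$326.62 → $28.40
  Jan: +$326.62 → $355.02
  Feb: +$326.62 → $681.64
  Mar: +$326.62 → $1,008.26
  Apr: +$326.62 − $1,334.88 → $0.00
Lowest trial balance = -$1,278.08 (Aug)
Initial deposit = cushion − low point = $326.62 − (-$1,278.08) = $1,604.70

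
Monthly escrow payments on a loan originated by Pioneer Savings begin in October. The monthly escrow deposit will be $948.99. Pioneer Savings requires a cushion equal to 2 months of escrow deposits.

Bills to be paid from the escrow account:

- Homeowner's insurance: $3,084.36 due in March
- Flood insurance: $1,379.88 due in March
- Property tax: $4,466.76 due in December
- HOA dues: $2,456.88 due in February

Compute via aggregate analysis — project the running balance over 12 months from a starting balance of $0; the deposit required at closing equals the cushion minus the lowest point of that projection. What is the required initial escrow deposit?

Cushion = 2 × $948.99 = $1,897.98
Trial balance (start $0, +$948.99 each month, − disbursements):
  Oct: +$948.99 → $948.99
  Nov: +$948.99 → $1,897.98
  Dec: +$948.99 − $4,466.76 → -$1,619.79
  Jan: +$948.99 → -$670.80
  Feb: +$948.99 − $2,456.88 → -$2,178.69
  Mar: +$948.99 − $4,464.24 → -$5,693.94
  Apr: +$948.99 → -$4,744.95
  May: +$948.99 → -$3,795.96
  Jun: +$948.99 → -$2,846.97
  Jul: +$948.99 → -$1,897.98
  Aug: +$948.99 → -$948.99
  Sep: +$948.99 → $0.00
Lowest trial balance = -$5,693.94 (Mar)
Initial deposit = cushion − low point = $1,897.98 − (-$5,693.94) = $7,591.92

$7,591.92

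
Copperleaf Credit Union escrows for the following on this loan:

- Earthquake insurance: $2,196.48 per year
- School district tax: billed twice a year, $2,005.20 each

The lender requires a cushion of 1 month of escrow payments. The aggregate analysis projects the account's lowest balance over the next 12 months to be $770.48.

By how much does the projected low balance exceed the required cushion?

$253.24

Earthquake insurance = $2,196.48
School district tax = $2,005.20 × 2 = $4,010.40
Total per year = $6,206.88
Base monthly escrow = $6,206.88 ÷ 12 = $517.24
Cushion = 1 × $517.24 = $517.24
Surplus = $770.48 − $517.24 = $253.24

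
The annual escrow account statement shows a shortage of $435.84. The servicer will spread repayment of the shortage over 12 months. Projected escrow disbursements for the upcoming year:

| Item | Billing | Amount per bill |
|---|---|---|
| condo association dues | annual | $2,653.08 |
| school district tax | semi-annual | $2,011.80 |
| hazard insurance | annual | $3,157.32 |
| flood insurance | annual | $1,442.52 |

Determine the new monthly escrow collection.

$976.03

Condo association dues = $2,653.08 annually
School district tax = $2,011.80 × 2 = $4,023.60 annually
Hazard insurance = $3,157.32 annually
Flood insurance = $1,442.52 annually
Combined annual = $2,653.08 + $4,023.60 + $3,157.32 + $1,442.52 = $11,276.52
Per month = $11,276.52 ÷ 12 = $939.71
Monthly shortage recovery: $435.84 / 12 = $36.32
Adjusted monthly = $939.71 + $36.32 = $976.03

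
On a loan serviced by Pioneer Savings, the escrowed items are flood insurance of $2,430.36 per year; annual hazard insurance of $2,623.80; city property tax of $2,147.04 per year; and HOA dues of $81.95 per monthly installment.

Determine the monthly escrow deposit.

Flood insurance: $2,430.36/yr
Hazard insurance: $2,623.80/yr
City property tax: $2,147.04/yr
HOA dues: $81.95 × 12 = $983.40/yr
Yearly total = $2,430.36 + $2,623.80 + $2,147.04 + $983.40 = $8,184.60
Monthly = $8,184.60 / 12 = $682.05

$682.05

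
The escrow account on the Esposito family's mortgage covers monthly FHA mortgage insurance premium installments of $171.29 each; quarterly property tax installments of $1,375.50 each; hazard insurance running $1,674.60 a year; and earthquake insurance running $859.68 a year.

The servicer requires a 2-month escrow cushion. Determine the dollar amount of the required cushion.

$1,681.96

FHA mortgage insurance premium: $171.29 × 12 = $2,055.48
Property tax: $1,375.50 × 4 = $5,502.00
Hazard insurance: $1,674.60
Earthquake insurance: $859.68
Yearly total = $10,091.76
Per month = $10,091.76 / 12 = $840.98
Required cushion = 2 × $840.98 = $1,681.96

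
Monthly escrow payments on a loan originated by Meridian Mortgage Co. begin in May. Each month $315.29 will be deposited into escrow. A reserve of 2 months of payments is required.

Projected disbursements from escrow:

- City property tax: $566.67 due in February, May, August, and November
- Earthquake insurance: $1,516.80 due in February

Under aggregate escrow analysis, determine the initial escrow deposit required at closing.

$1,261.16

Cushion = 2 × $315.29 = $630.58
Trial balance (start $0, +$315.29 each month, − disbursements):
  May: +$315.29 − $566.67 → -$251.38
  Jun: +$315.29 → $63.91
  Jul: +$315.29 → $379.20
  Aug: +$315.29 − $566.67 → $127.82
  Sep: +$315.29 → $443.11
  Oct: +$315.29 → $758.40
  Nov: +$315.29 − $566.67 → $507.02
  Dec: +$315.29 → $822.31
  Jan: +$315.29 → $1,137.60
  Feb: +$315.29 − $2,083.47 → -$630.58
  Mar: +$315.29 → -$315.29
  Apr: +$315.29 → $0.00
Lowest trial balance = -$630.58 (Feb)
Initial deposit = cushion − low point = $630.58 − (-$630.58) = $1,261.16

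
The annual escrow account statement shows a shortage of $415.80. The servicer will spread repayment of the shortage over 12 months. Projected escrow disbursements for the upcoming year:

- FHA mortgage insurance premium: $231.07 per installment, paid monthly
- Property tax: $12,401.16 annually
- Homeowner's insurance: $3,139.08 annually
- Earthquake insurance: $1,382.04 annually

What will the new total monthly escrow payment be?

$1,675.91

FHA mortgage insurance premium — $231.07 × 12 = $2,772.84 annually
Property tax — $12,401.16 annually
Homeowner's insurance — $3,139.08 annually
Earthquake insurance — $1,382.04 annually
Combined annual = $19,695.12
Monthly = $19,695.12 / 12 = $1,641.26
Shortage per month = $415.80 ÷ 12 = $34.65
Adjusted monthly = $1,641.26 + $34.65 = $1,675.91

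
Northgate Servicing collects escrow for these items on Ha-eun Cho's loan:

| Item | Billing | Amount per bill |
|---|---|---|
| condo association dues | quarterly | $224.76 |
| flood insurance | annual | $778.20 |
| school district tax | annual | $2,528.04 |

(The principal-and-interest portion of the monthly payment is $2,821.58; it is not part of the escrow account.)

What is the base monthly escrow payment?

$350.44

Condo association dues — $224.76 × 4 = $899.04/yr
Flood insurance — $778.20/yr
School district tax — $2,528.04/yr
Annual escrow total = $899.04 + $778.20 + $2,528.04 = $4,205.28
Base monthly escrow = $4,205.28 ÷ 12 = $350.44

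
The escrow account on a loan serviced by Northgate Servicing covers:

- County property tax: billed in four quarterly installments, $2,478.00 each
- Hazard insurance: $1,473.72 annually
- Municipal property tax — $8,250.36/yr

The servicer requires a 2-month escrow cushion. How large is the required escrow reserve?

$3,272.68

County property tax — $2,478.00 × 4 = $9,912.00/yr
Hazard insurance — $1,473.72/yr
Municipal property tax — $8,250.36/yr
Combined annual = $9,912.00 + $1,473.72 + $8,250.36 = $19,636.08
Per month = $19,636.08 / 12 = $1,636.34
Reserve = 2 × $1,636.34 = $3,272.68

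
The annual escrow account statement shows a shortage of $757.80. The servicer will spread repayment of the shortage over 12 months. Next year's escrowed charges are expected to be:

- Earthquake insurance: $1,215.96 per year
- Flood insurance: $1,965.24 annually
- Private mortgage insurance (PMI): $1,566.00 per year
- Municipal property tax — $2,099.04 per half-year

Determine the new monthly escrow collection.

$808.59

Earthquake insurance = $1,215.96
Flood insurance = $1,965.24
Private mortgage insurance (PMI) = $1,566.00
Municipal property tax = $2,099.04 × 2 = $4,198.08
Total per year = $1,215.96 + $1,965.24 + $1,566.00 + $4,198.08 = $8,945.28
Per month = $8,945.28 / 12 = $745.44
Shortage spread = $757.80 ÷ 12 = $63.15/mo
Adjusted monthly = $745.44 + $63.15 = $808.59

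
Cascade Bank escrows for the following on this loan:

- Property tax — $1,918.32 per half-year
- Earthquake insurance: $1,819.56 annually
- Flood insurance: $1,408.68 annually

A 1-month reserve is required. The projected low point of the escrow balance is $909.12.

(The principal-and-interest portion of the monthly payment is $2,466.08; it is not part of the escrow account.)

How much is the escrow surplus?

Property tax: $1,918.32 × 2 = $3,836.64 annually
Earthquake insurance: $1,819.56 annually
Flood insurance: $1,408.68 annually
Total annual escrow = $7,064.88
Base monthly escrow = $7,064.88 ÷ 12 = $588.74
Required reserve = 1 × $588.74 = $588.74
Excess over cushion: $909.12 − $588.74 = $320.38

$320.38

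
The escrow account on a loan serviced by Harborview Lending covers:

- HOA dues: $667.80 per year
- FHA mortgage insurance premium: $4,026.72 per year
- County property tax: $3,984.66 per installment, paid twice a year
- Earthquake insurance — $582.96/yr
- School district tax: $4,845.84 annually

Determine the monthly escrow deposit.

HOA dues: $667.80
FHA mortgage insurance premium: $4,026.72
County property tax: $3,984.66 × 2 = $7,969.32
Earthquake insurance: $582.96
School district tax: $4,845.84
Annual escrow total = $667.80 + $4,026.72 + $7,969.32 + $582.96 + $4,845.84 = $18,092.64
Monthly escrow = $18,092.64 / 12 = $1,507.72

$1,507.72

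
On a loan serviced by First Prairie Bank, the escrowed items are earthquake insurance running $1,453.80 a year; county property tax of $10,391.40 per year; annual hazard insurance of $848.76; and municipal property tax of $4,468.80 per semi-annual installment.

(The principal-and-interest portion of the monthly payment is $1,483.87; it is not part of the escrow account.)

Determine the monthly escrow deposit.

$1,802.63

Earthquake insurance — $1,453.80 per year
County property tax — $10,391.40 per year
Hazard insurance — $848.76 per year
Municipal property tax — $4,468.80 × 2 = $8,937.60 per year
Total annual escrow = $21,631.56
Monthly escrow = $21,631.56 ÷ 12 = $1,802.63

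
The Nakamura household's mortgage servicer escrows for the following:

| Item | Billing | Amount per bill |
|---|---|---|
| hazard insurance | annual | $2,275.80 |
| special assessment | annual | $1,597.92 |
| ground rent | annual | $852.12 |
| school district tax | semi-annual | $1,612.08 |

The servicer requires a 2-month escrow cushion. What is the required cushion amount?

$1,325.00

Hazard insurance: $2,275.80 annually
Special assessment: $1,597.92 annually
Ground rent: $852.12 annually
School district tax: $1,612.08 × 2 = $3,224.16 annually
Yearly total = $2,275.80 + $1,597.92 + $852.12 + $3,224.16 = $7,950.00
Monthly = $7,950.00 ÷ 12 = $662.50
Cushion = 2 × $662.50 = $1,325.00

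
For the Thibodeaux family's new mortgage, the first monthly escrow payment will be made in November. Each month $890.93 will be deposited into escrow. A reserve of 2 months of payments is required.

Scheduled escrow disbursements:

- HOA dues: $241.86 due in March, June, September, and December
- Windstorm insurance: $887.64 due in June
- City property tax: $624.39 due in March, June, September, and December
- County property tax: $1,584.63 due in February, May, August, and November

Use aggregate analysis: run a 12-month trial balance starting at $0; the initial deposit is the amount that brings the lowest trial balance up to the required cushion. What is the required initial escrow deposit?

$2,894.70

Cushion = 2 × $890.93 = $1,781.86
Trial balance (start $0, +$890.93 each month, − disbursements):
  Nov: +$890.93 − $1,584.63 → -$693.70
  Dec: +$890.93 − $866.25 → -$669.02
  Jan: +$890.93 → $221.91
  Feb: +$890.93 − $1,584.63 → -$471.79
  Mar: +$890.93 − $866.25 → -$447.11
  Apr: +$890.93 → $443.82
  May: +$890.93 − $1,584.63 → -$249.88
  Jun: +$890.93 − $1,753.89 → -$1,112.84
  Jul: +$890.93 → -$221.91
  Aug: +$890.93 − $1,584.63 → -$915.61
  Sep: +$890.93 − $866.25 → -$890.93
  Oct: +$890.93 → $0.00
Lowest trial balance = -$1,112.84 (Jun)
Initial deposit = cushion − low point = $1,781.86 − (-$1,112.84) = $2,894.70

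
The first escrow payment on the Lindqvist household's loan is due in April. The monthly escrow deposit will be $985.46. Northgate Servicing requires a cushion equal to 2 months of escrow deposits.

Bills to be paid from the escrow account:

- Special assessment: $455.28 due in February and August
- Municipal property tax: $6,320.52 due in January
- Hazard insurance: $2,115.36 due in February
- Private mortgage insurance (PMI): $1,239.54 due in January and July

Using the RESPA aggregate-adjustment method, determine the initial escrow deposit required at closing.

$2,956.38

Cushion = 2 × $985.46 = $1,970.92
Trial balance (start $0, +$985.46 each month, − disbursements):
  Apr: +$985.46 → $985.46
  May: +$985.46 → $1,970.92
  Jun: +$985.46 → $2,956.38
  Jul: +$985.46 − $1,239.54 → $2,702.30
  Aug: +$985.46 − $455.28 → $3,232.48
  Sep: +$985.46 → $4,217.94
  Oct: +$985.46 → $5,203.40
  Nov: +$985.46 → $6,188.86
  Dec: +$985.46 → $7,174.32
  Jan: +$985.46 − $7,560.06 → $599.72
  Feb: +$985.46 − $2,570.64 → -$985.46
  Mar: +$985.46 → $0.00
Lowest trial balance = -$985.46 (Feb)
Initial deposit = cushion − low point = $1,970.92 − (-$985.46) = $2,956.38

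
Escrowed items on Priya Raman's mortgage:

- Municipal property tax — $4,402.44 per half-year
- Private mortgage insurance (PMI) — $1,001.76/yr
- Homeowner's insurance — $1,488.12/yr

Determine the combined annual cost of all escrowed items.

Municipal property tax: $4,402.44 × 2 = $8,804.88/yr
Private mortgage insurance (PMI): $1,001.76/yr
Homeowner's insurance: $1,488.12/yr
Combined annual = $8,804.88 + $1,001.76 + $1,488.12 = $11,294.76

$11,294.76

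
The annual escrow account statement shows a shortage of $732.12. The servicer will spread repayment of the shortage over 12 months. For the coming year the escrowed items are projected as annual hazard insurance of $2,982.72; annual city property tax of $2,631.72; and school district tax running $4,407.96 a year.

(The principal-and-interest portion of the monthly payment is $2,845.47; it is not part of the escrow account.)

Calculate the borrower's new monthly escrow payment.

Hazard insurance: $2,982.72/yr
City property tax: $2,631.72/yr
School district tax: $4,407.96/yr
Yearly total = $2,982.72 + $2,631.72 + $4,407.96 = $10,022.40
Monthly escrow = $10,022.40 ÷ 12 = $835.20
Shortage per month = $732.12 ÷ 12 = $61.01
New monthly escrow = $835.20 + $61.01 = $896.21

$896.21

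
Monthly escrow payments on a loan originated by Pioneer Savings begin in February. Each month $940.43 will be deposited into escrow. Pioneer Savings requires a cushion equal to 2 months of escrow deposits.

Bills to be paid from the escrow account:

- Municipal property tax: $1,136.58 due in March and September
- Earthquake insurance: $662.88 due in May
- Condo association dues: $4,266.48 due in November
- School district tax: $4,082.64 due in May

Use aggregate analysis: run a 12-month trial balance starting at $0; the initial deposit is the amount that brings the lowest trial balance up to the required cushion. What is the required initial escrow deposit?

Cushion = 2 × $940.43 = $1,880.86
Trial balance (start $0, +$940.43 each month, − disbursements):
  Feb: +$940.43 → $940.43
  Mar: +$940.43 − $1,136.58 → $744.28
  Apr: +$940.43 → $1,684.71
  May: +$940.43 − $4,745.52 → -$2,120.38
  Jun: +$940.43 → -$1,179.95
  Jul: +$940.43 → -$239.52
  Aug: +$940.43 → $700.91
  Sep: +$940.43 − $1,136.58 → $504.76
  Oct: +$940.43 → $1,445.19
  Nov: +$940.43 − $4,266.48 → -$1,880.86
  Dec: +$940.43 → -$940.43
  Jan: +$940.43 → $0.00
Lowest trial balance = -$2,120.38 (May)
Initial deposit = cushion − low point = $1,880.86 − (-$2,120.38) = $4,001.24

$4,001.24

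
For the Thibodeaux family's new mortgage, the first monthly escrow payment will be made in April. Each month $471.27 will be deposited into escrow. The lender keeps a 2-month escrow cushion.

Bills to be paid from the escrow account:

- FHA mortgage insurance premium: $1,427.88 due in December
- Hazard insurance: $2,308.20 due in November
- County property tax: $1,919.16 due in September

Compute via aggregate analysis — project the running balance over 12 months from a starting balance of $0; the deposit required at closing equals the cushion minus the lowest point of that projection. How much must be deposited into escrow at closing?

Cushion = 2 × $471.27 = $942.54
Trial balance (start $0, +$471.27 each month, − disbursements):
  Apr: +$471.27 → $471.27
  May: +$471.27 → $942.54
  Jun: +$471.27 → $1,413.81
  Jul: +$471.27 → $1,885.08
  Aug: +$471.27 → $2,356.35
  Sep: +$471.27 − $1,919.16 → $908.46
  Oct: +$471.27 → $1,379.73
  Nov: +$471.27 − $2,308.20 → -$457.20
  Dec: +$471.27 − $1,427.88 → -$1,413.81
  Jan: +$471.27 → -$942.54
  Feb: +$471.27 → -$471.27
  Mar: +$471.27 → $0.00
Lowest trial balance = -$1,413.81 (Dec)
Initial deposit = cushion − low point = $942.54 − (-$1,413.81) = $2,356.35

$2,356.35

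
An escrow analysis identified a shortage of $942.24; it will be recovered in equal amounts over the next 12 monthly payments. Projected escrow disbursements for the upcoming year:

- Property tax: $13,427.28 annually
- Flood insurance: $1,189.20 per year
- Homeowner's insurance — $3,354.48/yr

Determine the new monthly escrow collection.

$1,576.10

Property tax: $13,427.28
Flood insurance: $1,189.20
Homeowner's insurance: $3,354.48
Combined annual = $17,970.96
Monthly escrow = $17,970.96 / 12 = $1,497.58
Monthly shortage recovery: $942.24 ÷ 12 = $78.52
New monthly escrow = $1,497.58 + $78.52 = $1,576.10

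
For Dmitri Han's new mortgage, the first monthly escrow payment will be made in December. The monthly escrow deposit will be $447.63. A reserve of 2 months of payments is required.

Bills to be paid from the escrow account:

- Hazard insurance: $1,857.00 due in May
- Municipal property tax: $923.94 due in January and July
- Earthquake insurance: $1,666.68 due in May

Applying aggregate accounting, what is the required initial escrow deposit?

Cushion = 2 × $447.63 = $895.26
Trial balance (start $0, +$447.63 each month, − disbursements):
  Dec: +$447.63 → $447.63
  Jan: +$447.63 − $923.94 → -$28.68
  Feb: +$447.63 → $418.95
  Mar: +$447.63 → $866.58
  Apr: +$447.63 → $1,314.21
  May: +$447.63 − $3,523.68 → -$1,761.84
  Jun: +$447.63 → -$1,314.21
  Jul: +$447.63 − $923.94 → -$1,790.52
  Aug: +$447.63 → -$1,342.89
  Sep: +$447.63 → -$895.26
  Oct: +$447.63 → -$447.63
  Nov: +$447.63 → $0.00
Lowest trial balance = -$1,790.52 (Jul)
Initial deposit = cushion − low point = $895.26 − (-$1,790.52) = $2,685.78

$2,685.78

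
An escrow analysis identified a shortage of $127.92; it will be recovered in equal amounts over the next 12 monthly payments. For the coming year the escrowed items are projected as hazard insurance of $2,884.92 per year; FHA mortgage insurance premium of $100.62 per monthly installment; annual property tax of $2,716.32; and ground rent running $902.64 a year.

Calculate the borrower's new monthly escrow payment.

Hazard insurance = $2,884.92/yr
FHA mortgage insurance premium = $100.62 × 12 = $1,207.44/yr
Property tax = $2,716.32/yr
Ground rent = $902.64/yr
Annual escrow total = $7,711.32
Base monthly escrow = $7,711.32 ÷ 12 = $642.61
Shortage per month = $127.92 / 12 = $10.66
Adjusted monthly = $642.61 + $10.66 = $653.27

$653.27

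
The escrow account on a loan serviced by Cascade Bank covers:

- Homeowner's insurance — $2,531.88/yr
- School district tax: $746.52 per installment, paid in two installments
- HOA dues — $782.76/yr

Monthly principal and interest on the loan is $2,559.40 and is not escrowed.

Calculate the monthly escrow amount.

Homeowner's insurance: $2,531.88 per year
School district tax: $746.52 × 2 = $1,493.04 per year
HOA dues: $782.76 per year
Total per year = $2,531.88 + $1,493.04 + $782.76 = $4,807.68
Monthly = $4,807.68 ÷ 12 = $400.64

$400.64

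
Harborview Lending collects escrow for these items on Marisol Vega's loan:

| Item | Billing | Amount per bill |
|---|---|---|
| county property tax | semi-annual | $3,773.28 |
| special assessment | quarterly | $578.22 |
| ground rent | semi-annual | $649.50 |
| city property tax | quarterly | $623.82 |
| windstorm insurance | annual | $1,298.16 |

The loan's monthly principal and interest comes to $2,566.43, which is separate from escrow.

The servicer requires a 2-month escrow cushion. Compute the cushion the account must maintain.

County property tax: $3,773.28 × 2 = $7,546.56 per year
Special assessment: $578.22 × 4 = $2,312.88 per year
Ground rent: $649.50 × 2 = $1,299.00 per year
City property tax: $623.82 × 4 = $2,495.28 per year
Windstorm insurance: $1,298.16 per year
Annual escrow total = $14,951.88
Monthly = $14,951.88 / 12 = $1,245.99
Cushion = 2 × $1,245.99 = $2,491.98

$2,491.98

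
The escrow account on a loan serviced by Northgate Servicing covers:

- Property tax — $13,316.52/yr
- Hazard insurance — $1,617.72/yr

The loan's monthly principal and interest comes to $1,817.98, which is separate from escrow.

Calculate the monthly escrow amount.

Property tax: $13,316.52/yr
Hazard insurance: $1,617.72/yr
Yearly total = $13,316.52 + $1,617.72 = $14,934.24
Monthly = $14,934.24 / 12 = $1,244.52

$1,244.52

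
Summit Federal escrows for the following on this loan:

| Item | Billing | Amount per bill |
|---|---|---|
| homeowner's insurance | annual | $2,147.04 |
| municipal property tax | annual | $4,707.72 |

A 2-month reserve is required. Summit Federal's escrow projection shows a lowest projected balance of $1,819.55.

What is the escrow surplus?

Homeowner's insurance = $2,147.04/yr
Municipal property tax = $4,707.72/yr
Total annual escrow = $2,147.04 + $4,707.72 = $6,854.76
Per month = $6,854.76 / 12 = $571.23
Required reserve = 2 × $571.23 = $1,142.46
Surplus = $1,819.55 − $1,142.46 = $677.09

$677.09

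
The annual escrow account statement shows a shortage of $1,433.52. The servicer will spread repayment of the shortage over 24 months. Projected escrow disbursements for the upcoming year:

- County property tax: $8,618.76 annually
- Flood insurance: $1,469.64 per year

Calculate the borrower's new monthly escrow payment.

County property tax — $8,618.76 per year
Flood insurance — $1,469.64 per year
Total per year = $8,618.76 + $1,469.64 = $10,088.40
Monthly = $10,088.40 / 12 = $840.70
Shortage per month = $1,433.52 ÷ 24 = $59.73
New monthly escrow = $840.70 + $59.73 = $900.43

$900.43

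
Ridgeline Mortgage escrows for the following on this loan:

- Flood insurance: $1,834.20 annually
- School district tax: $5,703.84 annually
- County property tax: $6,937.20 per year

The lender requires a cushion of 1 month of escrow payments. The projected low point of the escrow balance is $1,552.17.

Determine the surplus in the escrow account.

$345.90

Flood insurance — $1,834.20 annually
School district tax — $5,703.84 annually
County property tax — $6,937.20 annually
Combined annual = $1,834.20 + $5,703.84 + $6,937.20 = $14,475.24
Monthly escrow = $14,475.24 ÷ 12 = $1,206.27
Required reserve = 1 × $1,206.27 = $1,206.27
Excess over cushion: $1,552.17 − $1,206.27 = $345.90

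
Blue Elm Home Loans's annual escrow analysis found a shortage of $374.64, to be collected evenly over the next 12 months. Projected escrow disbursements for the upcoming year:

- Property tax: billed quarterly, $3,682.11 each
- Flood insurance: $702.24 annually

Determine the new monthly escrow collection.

Property tax = $3,682.11 × 4 = $14,728.44/yr
Flood insurance = $702.24/yr
Annual escrow total = $15,430.68
Monthly escrow = $15,430.68 / 12 = $1,285.89
Shortage spread = $374.64 / 12 = $31.22/mo
New monthly escrow = $1,285.89 + $31.22 = $1,317.11

$1,317.11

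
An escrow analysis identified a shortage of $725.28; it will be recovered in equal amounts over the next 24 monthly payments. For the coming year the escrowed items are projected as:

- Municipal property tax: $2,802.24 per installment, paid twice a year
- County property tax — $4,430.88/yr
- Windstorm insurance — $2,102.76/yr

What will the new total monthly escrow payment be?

Municipal property tax = $2,802.24 × 2 = $5,604.48/yr
County property tax = $4,430.88/yr
Windstorm insurance = $2,102.76/yr
Combined annual = $5,604.48 + $4,430.88 + $2,102.76 = $12,138.12
Monthly = $12,138.12 / 12 = $1,011.51
Monthly shortage recovery: $725.28 / 24 = $30.22
New monthly escrow = $1,011.51 + $30.22 = $1,041.73

$1,041.73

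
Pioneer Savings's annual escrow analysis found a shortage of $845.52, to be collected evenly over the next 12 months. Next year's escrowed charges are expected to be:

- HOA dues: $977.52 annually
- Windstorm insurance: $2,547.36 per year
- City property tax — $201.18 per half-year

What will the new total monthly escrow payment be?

HOA dues — $977.52/yr
Windstorm insurance — $2,547.36/yr
City property tax — $201.18 × 2 = $402.36/yr
Total per year = $977.52 + $2,547.36 + $402.36 = $3,927.24
Per month = $3,927.24 / 12 = $327.27
Shortage per month = $845.52 / 12 = $70.46
New monthly escrow = $327.27 + $70.46 = $397.73

$397.73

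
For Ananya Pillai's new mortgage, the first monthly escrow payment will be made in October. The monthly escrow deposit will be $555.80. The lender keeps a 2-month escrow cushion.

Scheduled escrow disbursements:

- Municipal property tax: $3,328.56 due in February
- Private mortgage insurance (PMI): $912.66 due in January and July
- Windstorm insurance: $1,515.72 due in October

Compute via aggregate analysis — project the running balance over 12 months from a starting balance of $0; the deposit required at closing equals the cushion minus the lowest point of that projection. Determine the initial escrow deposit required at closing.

$4,089.54

Cushion = 2 × $555.80 = $1,111.60
Trial balance (start $0, +$555.80 each month, − disbursements):
  Oct: +$555.80 − $1,515.72 → -$959.92
  Nov: +$555.80 → -$404.12
  Dec: +$555.80 → $151.68
  Jan: +$555.80 − $912.66 → -$205.18
  Feb: +$555.80 − $3,328.56 → -$2,977.94
  Mar: +$555.80 → -$2,422.14
  Apr: +$555.80 → -$1,866.34
  May: +$555.80 → -$1,310.54
  Jun: +$555.80 → -$754.74
  Jul: +$555.80 − $912.66 → -$1,111.60
  Aug: +$555.80 → -$555.80
  Sep: +$555.80 → $0.00
Lowest trial balance = -$2,977.94 (Feb)
Initial deposit = cushion − low point = $1,111.60 − (-$2,977.94) = $4,089.54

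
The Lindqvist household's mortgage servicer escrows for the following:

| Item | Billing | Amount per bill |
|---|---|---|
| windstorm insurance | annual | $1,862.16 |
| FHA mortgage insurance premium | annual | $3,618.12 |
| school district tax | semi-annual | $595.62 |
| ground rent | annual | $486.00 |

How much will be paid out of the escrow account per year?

Windstorm insurance: $1,862.16 annually
FHA mortgage insurance premium: $3,618.12 annually
School district tax: $595.62 × 2 = $1,191.24 annually
Ground rent: $486.00 annually
Total per year = $1,862.16 + $3,618.12 + $1,191.24 + $486.00 = $7,157.52

$7,157.52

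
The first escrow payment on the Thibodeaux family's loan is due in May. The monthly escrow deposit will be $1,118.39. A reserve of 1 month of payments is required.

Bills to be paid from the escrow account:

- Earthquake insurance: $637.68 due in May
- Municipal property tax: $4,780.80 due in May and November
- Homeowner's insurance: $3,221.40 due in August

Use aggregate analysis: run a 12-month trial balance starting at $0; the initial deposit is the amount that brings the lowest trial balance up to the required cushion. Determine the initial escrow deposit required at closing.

Cushion = 1 × $1,118.39 = $1,118.39
Trial balance (start $0, +$1,118.39 each month, − disbursements):
  May: +$1,118.39 − $5,418.48 → -$4,300.09
  Jun: +$1,118.39 → -$3,181.70
  Jul: +$1,118.39 → -$2,063.31
  Aug: +$1,118.39 − $3,221.40 → -$4,166.32
  Sep: +$1,118.39 → -$3,047.93
  Oct: +$1,118.39 → -$1,929.54
  Nov: +$1,118.39 − $4,780.80 → -$5,591.95
  Dec: +$1,118.39 → -$4,473.56
  Jan: +$1,118.39 → -$3,355.17
  Feb: +$1,118.39 → -$2,236.78
  Mar: +$1,118.39 → -$1,118.39
  Apr: +$1,118.39 → $0.00
Lowest trial balance = -$5,591.95 (Nov)
Initial deposit = cushion − low point = $1,118.39 − (-$5,591.95) = $6,710.34

$6,710.34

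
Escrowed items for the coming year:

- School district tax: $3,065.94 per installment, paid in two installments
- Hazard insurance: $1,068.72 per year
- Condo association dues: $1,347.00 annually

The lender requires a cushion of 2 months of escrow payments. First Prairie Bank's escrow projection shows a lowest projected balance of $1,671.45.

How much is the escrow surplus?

$246.85

School district tax — $3,065.94 × 2 = $6,131.88
Hazard insurance — $1,068.72
Condo association dues — $1,347.00
Total per year = $6,131.88 + $1,068.72 + $1,347.00 = $8,547.60
Base monthly escrow = $8,547.60 / 12 = $712.30
Required cushion = 2 × $712.30 = $1,424.60
Excess over cushion: $1,671.45 − $1,424.60 = $246.85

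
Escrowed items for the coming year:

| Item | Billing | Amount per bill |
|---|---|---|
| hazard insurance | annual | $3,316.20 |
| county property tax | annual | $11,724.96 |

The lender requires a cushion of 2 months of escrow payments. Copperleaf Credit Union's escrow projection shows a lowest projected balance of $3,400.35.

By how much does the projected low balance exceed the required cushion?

Hazard insurance: $3,316.20 annually
County property tax: $11,724.96 annually
Yearly total = $15,041.16
Monthly escrow = $15,041.16 ÷ 12 = $1,253.43
Required cushion = 2 × $1,253.43 = $2,506.86
Excess over cushion: $3,400.35 − $2,506.86 = $893.49

$893.49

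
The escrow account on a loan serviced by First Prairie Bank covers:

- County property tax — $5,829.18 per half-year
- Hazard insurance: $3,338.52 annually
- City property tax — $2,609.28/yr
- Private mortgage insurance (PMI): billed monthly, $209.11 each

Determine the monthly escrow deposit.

$1,676.29

County property tax: $5,829.18 × 2 = $11,658.36 annually
Hazard insurance: $3,338.52 annually
City property tax: $2,609.28 annually
Private mortgage insurance (PMI): $209.11 × 12 = $2,509.32 annually
Total per year = $11,658.36 + $3,338.52 + $2,609.28 + $2,509.32 = $20,115.48
Monthly escrow = $20,115.48 / 12 = $1,676.29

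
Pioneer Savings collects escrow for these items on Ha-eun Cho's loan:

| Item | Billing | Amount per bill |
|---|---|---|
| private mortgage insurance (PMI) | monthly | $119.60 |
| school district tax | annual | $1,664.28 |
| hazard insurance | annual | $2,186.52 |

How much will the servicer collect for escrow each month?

$440.50

Private mortgage insurance (PMI) = $119.60 × 12 = $1,435.20
School district tax = $1,664.28
Hazard insurance = $2,186.52
Total annual escrow = $1,435.20 + $1,664.28 + $2,186.52 = $5,286.00
Per month = $5,286.00 ÷ 12 = $440.50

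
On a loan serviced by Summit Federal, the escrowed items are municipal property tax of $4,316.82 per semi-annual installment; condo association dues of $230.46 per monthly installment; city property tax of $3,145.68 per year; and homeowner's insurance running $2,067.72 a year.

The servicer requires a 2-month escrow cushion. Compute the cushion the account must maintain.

Municipal property tax = $4,316.82 × 2 = $8,633.64
Condo association dues = $230.46 × 12 = $2,765.52
City property tax = $3,145.68
Homeowner's insurance = $2,067.72
Total per year = $8,633.64 + $2,765.52 + $3,145.68 + $2,067.72 = $16,612.56
Base monthly escrow = $16,612.56 ÷ 12 = $1,384.38
Cushion = 2 × $1,384.38 = $2,768.76

$2,768.76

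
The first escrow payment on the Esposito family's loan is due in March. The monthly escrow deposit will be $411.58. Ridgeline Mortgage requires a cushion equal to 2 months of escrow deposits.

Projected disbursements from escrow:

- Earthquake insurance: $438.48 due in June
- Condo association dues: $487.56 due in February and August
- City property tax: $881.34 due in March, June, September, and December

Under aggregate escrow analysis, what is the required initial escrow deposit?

$1,512.16

Cushion = 2 × $411.58 = $823.16
Trial balance (start $0, +$411.58 each month, − disbursements):
  Mar: +$411.58 − $881.34 → -$469.76
  Apr: +$411.58 → -$58.18
  May: +$411.58 → $353.40
  Jun: +$411.58 − $1,319.82 → -$554.84
  Jul: +$411.58 → -$143.26
  Aug: +$411.58 − $487.56 → -$219.24
  Sep: +$411.58 − $881.34 → -$689.00
  Oct: +$411.58 → -$277.42
  Nov: +$411.58 → $134.16
  Dec: +$411.58 − $881.34 → -$335.60
  Jan: +$411.58 → $75.98
  Feb: +$411.58 − $487.56 → $0.00
Lowest trial balance = -$689.00 (Sep)
Initial deposit = cushion − low point = $823.16 − (-$689.00) = $1,512.16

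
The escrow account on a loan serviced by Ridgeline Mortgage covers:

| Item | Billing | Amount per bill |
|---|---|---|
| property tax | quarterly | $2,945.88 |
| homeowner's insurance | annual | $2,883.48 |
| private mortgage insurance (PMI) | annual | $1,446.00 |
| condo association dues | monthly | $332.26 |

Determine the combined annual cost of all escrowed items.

$20,100.12

Property tax: $2,945.88 × 4 = $11,783.52
Homeowner's insurance: $2,883.48
Private mortgage insurance (PMI): $1,446.00
Condo association dues: $332.26 × 12 = $3,987.12
Total annual escrow = $11,783.52 + $2,883.48 + $1,446.00 + $3,987.12 = $20,100.12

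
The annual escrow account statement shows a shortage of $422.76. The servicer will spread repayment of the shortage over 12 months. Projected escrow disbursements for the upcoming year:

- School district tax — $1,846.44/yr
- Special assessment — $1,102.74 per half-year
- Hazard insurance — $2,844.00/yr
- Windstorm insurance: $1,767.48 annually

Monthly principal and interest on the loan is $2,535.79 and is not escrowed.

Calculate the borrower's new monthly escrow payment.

$757.18

School district tax = $1,846.44
Special assessment = $1,102.74 × 2 = $2,205.48
Hazard insurance = $2,844.00
Windstorm insurance = $1,767.48
Combined annual = $1,846.44 + $2,205.48 + $2,844.00 + $1,767.48 = $8,663.40
Monthly escrow = $8,663.40 / 12 = $721.95
Shortage spread = $422.76 / 12 = $35.23/mo
New monthly escrow = $721.95 + $35.23 = $757.18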